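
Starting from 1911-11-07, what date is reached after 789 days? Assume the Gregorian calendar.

January 4, 1914

+366 (one year; includes Feb 29, 1912) → Nov 7, 1912 (423 left).
+365 (one year) → Nov 7, 1913 (58 left).
Nov has 30 days: +24 → Dec 1, 1913 (34 left).
Dec has 31 days: +31 → Jan 1, 1914 (3 left).
+3 → Jan 4, 1914.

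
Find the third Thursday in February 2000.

February 17, 2000

February 1, 2000 is a Tuesday.
The first Thursday is therefore February 3 (2 days later).
The third Thursday is 3 + 2×7 = February 17.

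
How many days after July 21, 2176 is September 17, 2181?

1884

Jul 21, 2176 → Jul 21, 2177: 365 days.
Jul 21, 2177 → Jul 21, 2178: 365 days.
Jul 21, 2178 → Jul 21, 2179: 365 days.
Jul 21, 2179 → Jul 21, 2180: 366 days (Feb 29, 2180 is in that span).
Jul 21, 2180 → Jul 21, 2181: 365 days.
Jul 21, 2181 → Aug 21, 2181: 31 days (July has 31).
Aug 21, 2181 → Sep 17, 2181: 27 days.
Total: 1884 days.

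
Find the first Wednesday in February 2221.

February 1, 2221 is a Thursday.
The first Wednesday is therefore February 7 (6 days later).

February 7, 2221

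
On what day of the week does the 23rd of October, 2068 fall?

Tuesday

Doomsday rule: the anchor day for the 2000s is Tuesday. For year 68: 68÷12 = 5 r 8, and 8÷4 = 2, so 5+8+2 = 15.
Tuesday + 15 ≡ Wednesday — that's 2068's doomsday.
In October the doomsday date is Oct 10.
Oct 23 is 13 days after Oct 10; 13 mod 7 = 6, so Wednesday + 6 = Tuesday.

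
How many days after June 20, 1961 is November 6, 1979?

Jun 20, 1961 → Jun 20, 1962: 365 days.
Jun 20, 1962 → Jun 20, 1963: 365 days.
Jun 20, 1963 → Jun 20, 1964: 366 days (Feb 29, 1964 is in that span).
Jun 20, 1964 → Jun 20, 1965: 365 days.
Jun 20, 1965 → Jun 20, 1966: 365 days.
Jun 20, 1966 → Jun 20, 1967: 365 days.
Jun 20, 1967 → Jun 20, 1968: 366 days (Feb 29, 1968 is in that span).
Jun 20, 1968 → Jun 20, 1969: 365 days.
Jun 20, 1969 → Jun 20, 1970: 365 days.
Jun 20, 1970 → Jun 20, 1971: 365 days.
Jun 20, 1971 → Jun 20, 1972: 366 days (Feb 29, 1972 is in that span).
Jun 20, 1972 → Jun 20, 1973: 365 days.
Jun 20, 1973 → Jun 20, 1974: 365 days.
Jun 20, 1974 → Jun 20, 1975: 365 days.
Jun 20, 1975 → Jun 20, 1976: 366 days (Feb 29, 1976 is in that span).
Jun 20, 1976 → Jun 20, 1977: 365 days.
Jun 20, 1977 → Jun 20, 1978: 365 days.
Jun 20, 1978 → Jun 20, 1979: 365 days.
Jun 20, 1979 → Jul 20, 1979: 30 days (June has 30).
Jul 20, 1979 → Aug 20, 1979: 31 days (July has 31).
Aug 20, 1979 → Sep 20, 1979: 31 days (August has 31).
Sep 20, 1979 → Oct 20, 1979: 30 days (September has 30).
Oct 20, 1979 → Nov 6, 1979: 17 days.
Total: 6713 days.

6713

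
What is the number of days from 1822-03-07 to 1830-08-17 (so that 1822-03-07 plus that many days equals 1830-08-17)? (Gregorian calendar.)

Mar 7, 1822 → Mar 7, 1823: 365 days.
Mar 7, 1823 → Mar 7, 1824: 366 days (Feb 29, 1824 is in that span).
Mar 7, 1824 → Mar 7, 1825: 365 days.
Mar 7, 1825 → Mar 7, 1826: 365 days.
Mar 7, 1826 → Mar 7, 1827: 365 days.
Mar 7, 1827 → Mar 7, 1828: 366 days (Feb 29, 1828 is in that span).
Mar 7, 1828 → Mar 7, 1829: 365 days.
Mar 7, 1829 → Mar 7, 1830: 365 days.
Mar 7, 1830 → Apr 7, 1830: 31 days (March has 31).
Apr 7, 1830 → May 7, 1830: 30 days (April has 30).
May 7, 1830 → Jun 7, 1830: 31 days (May has 31).
Jun 7, 1830 → Jul 7, 1830: 30 days (June has 30).
Jul 7, 1830 → Aug 7, 1830: 31 days (July has 31).
Aug 7, 1830 → Aug 17, 1830: 10 days.
Total: 3085 days.

3085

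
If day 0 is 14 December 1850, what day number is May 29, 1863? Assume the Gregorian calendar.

Dec 14, 1850 → Dec 14, 1851: 365 days.
Dec 14, 1851 → Dec 14, 1852: 366 days (Feb 29, 1852 is in that span).
Dec 14, 1852 → Dec 14, 1853: 365 days.
Dec 14, 1853 → Dec 14, 1854: 365 days.
Dec 14, 1854 → Dec 14, 1855: 365 days.
Dec 14, 1855 → Dec 14, 1856: 366 days (Feb 29, 1856 is in that span).
Dec 14, 1856 → Dec 14, 1857: 365 days.
Dec 14, 1857 → Dec 14, 1858: 365 days.
Dec 14, 1858 → Dec 14, 1859: 365 days.
Dec 14, 1859 → Dec 14, 1860: 366 days (Feb 29, 1860 is in that span).
Dec 14, 1860 → Dec 14, 1861: 365 days.
Dec 14, 1861 → Dec 14, 1862: 365 days.
Dec 14, 1862 → Jan 14, 1863: 31 days (December has 31).
Jan 14, 1863 → Feb 14, 1863: 31 days (January has 31).
Feb 14, 1863 → Mar 14, 1863: 28 days (February has 28).
Mar 14, 1863 → Apr 14, 1863: 31 days (March has 31).
Apr 14, 1863 → May 14, 1863: 30 days (April has 30).
May 14, 1863 → May 29, 1863: 15 days.
Total: 4549 days.

4549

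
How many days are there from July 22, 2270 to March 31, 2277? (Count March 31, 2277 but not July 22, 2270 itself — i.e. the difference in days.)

2444

Jul 22, 2270 → Jul 22, 2271: 365 days.
Jul 22, 2271 → Jul 22, 2272: 366 days (Feb 29, 2272 is in that span).
Jul 22, 2272 → Jul 22, 2273: 365 days.
Jul 22, 2273 → Jul 22, 2274: 365 days.
Jul 22, 2274 → Jul 22, 2275: 365 days.
Jul 22, 2275 → Jul 22, 2276: 366 days (Feb 29, 2276 is in that span).
Jul 22, 2276 → Aug 22, 2276: 31 days (July has 31).
Aug 22, 2276 → Sep 22, 2276: 31 days (August has 31).
Sep 22, 2276 → Oct 22, 2276: 30 days (September has 30).
Oct 22, 2276 → Nov 22, 2276: 31 days (October has 31).
Nov 22, 2276 → Dec 22, 2276: 30 days (November has 30).
Dec 22, 2276 → Jan 22, 2277: 31 days (December has 31).
Jan 22, 2277 → Feb 22, 2277: 31 days (January has 31).
Feb 22, 2277 → Mar 22, 2277: 28 days (February has 28).
Mar 22, 2277 → Mar 31, 2277: 9 days.
Total: 2444 days.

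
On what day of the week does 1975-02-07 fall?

Friday

Doomsday rule: the anchor day for the 1900s is Wednesday. For year 75: 75÷12 = 6 r 3, and 3÷4 = 0, so 6+3+0 = 9.
Wednesday + 9 ≡ Friday — that's 1975's doomsday.
In February the doomsday date is Feb 28 (1975 is not a leap year).
Feb 7 is 21 days before Feb 28; 21 mod 7 = 0, so Friday − 0 = Friday.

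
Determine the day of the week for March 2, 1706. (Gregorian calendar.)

Tuesday

Doomsday rule: the anchor day for the 1700s is Sunday. For year 06: 6÷12 = 0 r 6, and 6÷4 = 1, so 0+6+1 = 7.
Sunday + 7 ≡ Sunday — that's 1706's doomsday.
In March the doomsday date is Mar 14.
Mar 2 is 12 days before Mar 14; 12 mod 7 = 5, so Sunday − 5 = Tuesday.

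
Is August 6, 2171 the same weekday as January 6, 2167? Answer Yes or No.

From Jan 6, 2167 to Aug 6, 2171 is 1673 days.
1673 mod 7 = 0, so they are the same weekday.
(Jan 6, 2167 is a Tuesday; Aug 6, 2171 is a Tuesday.)

Yes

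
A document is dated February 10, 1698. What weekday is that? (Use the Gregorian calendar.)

Doomsday rule: the anchor day for the 1600s is Tuesday. For year 98: 98÷12 = 8 r 2, and 2÷4 = 0, so 8+2+0 = 10.
Tuesday + 10 ≡ Friday — that's 1698's doomsday.
In February the doomsday date is Feb 28 (1698 is not a leap year).
Feb 10 is 18 days before Feb 28; 18 mod 7 = 4, so Friday − 4 = Monday.

Monday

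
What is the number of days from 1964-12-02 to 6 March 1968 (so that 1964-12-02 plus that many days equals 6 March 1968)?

1190

Dec 2, 1964 → Dec 2, 1965: 365 days.
Dec 2, 1965 → Dec 2, 1966: 365 days.
Dec 2, 1966 → Dec 2, 1967: 365 days.
Dec 2, 1967 → Jan 2, 1968: 31 days (December has 31).
Jan 2, 1968 → Feb 2, 1968: 31 days (January has 31).
Feb 2, 1968 → Mar 2, 1968: 29 days (February has 29).
Mar 2, 1968 → Mar 6, 1968: 4 days.
Total: 1190 days.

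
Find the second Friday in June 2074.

June 1, 2074 is a Friday.
The first Friday is therefore June 1 (same day).
The second Friday is 1 + 1×7 = June 8.

June 8, 2074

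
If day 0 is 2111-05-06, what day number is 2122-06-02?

May 6, 2111 → May 6, 2112: 366 days (Feb 29, 2112 is in that span).
May 6, 2112 → May 6, 2113: 365 days.
May 6, 2113 → May 6, 2114: 365 days.
May 6, 2114 → May 6, 2115: 365 days.
May 6, 2115 → May 6, 2116: 366 days (Feb 29, 2116 is in that span).
May 6, 2116 → May 6, 2117: 365 days.
May 6, 2117 → May 6, 2118: 365 days.
May 6, 2118 → May 6, 2119: 365 days.
May 6, 2119 → May 6, 2120: 366 days (Feb 29, 2120 is in that span).
May 6, 2120 → May 6, 2121: 365 days.
May 6, 2121 → Jun 6, 2121: 31 days (May has 31).
Jun 6, 2121 → Jul 6, 2121: 30 days (June has 30).
Jul 6, 2121 → Aug 6, 2121: 31 days (July has 31).
Aug 6, 2121 → Sep 6, 2121: 31 days (August has 31).
Sep 6, 2121 → Oct 6, 2121: 30 days (September has 30).
Oct 6, 2121 → Nov 6, 2121: 31 days (October has 31).
Nov 6, 2121 → Dec 6, 2121: 30 days (November has 30).
Dec 6, 2121 → Jan 6, 2122: 31 days (December has 31).
Jan 6, 2122 → Feb 6, 2122: 31 days (January has 31).
Feb 6, 2122 → Mar 6, 2122: 28 days (February has 28).
Mar 6, 2122 → Apr 6, 2122: 31 days (March has 31).
Apr 6, 2122 → May 6, 2122: 30 days (April has 30).
May 6, 2122 → Jun 2, 2122: 27 days.
Total: 4045 days.

4045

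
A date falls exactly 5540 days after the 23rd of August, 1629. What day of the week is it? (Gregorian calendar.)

Sunday

First find the weekday of Aug 23, 1629. Doomsday rule: the anchor day for the 1600s is Tuesday. For year 29: 29÷12 = 2 r 5, and 5÷4 = 1, so 2+5+1 = 8.
Tuesday + 8 ≡ Wednesday — that's 1629's doomsday.
In August the doomsday date is Aug 8.
Aug 23 is 15 days after Aug 8; 15 mod 7 = 1, so Wednesday + 1 = Thursday.
5540 mod 7 = 3, so 5540 days after a Thursday is Thursday + 3 = Sunday.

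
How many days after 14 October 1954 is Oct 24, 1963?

3297

Oct 14, 1954 → Oct 14, 1955: 365 days.
Oct 14, 1955 → Oct 14, 1956: 366 days (Feb 29, 1956 is in that span).
Oct 14, 1956 → Oct 14, 1957: 365 days.
Oct 14, 1957 → Oct 14, 1958: 365 days.
Oct 14, 1958 → Oct 14, 1959: 365 days.
Oct 14, 1959 → Oct 14, 1960: 366 days (Feb 29, 1960 is in that span).
Oct 14, 1960 → Oct 14, 1961: 365 days.
Oct 14, 1961 → Oct 14, 1962: 365 days.
Oct 14, 1962 → Nov 14, 1962: 31 days (October has 31).
Nov 14, 1962 → Dec 14, 1962: 30 days (November has 30).
Dec 14, 1962 → Jan 14, 1963: 31 days (December has 31).
Jan 14, 1963 → Feb 14, 1963: 31 days (January has 31).
Feb 14, 1963 → Mar 14, 1963: 28 days (February has 28).
Mar 14, 1963 → Apr 14, 1963: 31 days (March has 31).
Apr 14, 1963 → May 14, 1963: 30 days (April has 30).
May 14, 1963 → Jun 14, 1963: 31 days (May has 31).
Jun 14, 1963 → Jul 14, 1963: 30 days (June has 30).
Jul 14, 1963 → Aug 14, 1963: 31 days (July has 31).
Aug 14, 1963 → Sep 14, 1963: 31 days (August has 31).
Sep 14, 1963 → Oct 14, 1963: 30 days (September has 30).
Oct 14, 1963 → Oct 24, 1963: 10 days.
Total: 3297 days.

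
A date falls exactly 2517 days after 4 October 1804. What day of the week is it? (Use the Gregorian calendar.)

First find the weekday of Oct 4, 1804. Doomsday rule: the anchor day for the 1800s is Friday. For year 04: 4÷12 = 0 r 4, and 4÷4 = 1, so 0+4+1 = 5.
Friday + 5 ≡ Wednesday — that's 1804's doomsday.
In October the doomsday date is Oct 10.
Oct 4 is 6 days before Oct 10; 6 mod 7 = 6, so Wednesday − 6 = Thursday.
2517 mod 7 = 4, so 2517 days after a Thursday is Thursday + 4 = Monday.

Monday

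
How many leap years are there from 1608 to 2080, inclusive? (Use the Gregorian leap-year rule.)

Multiples of 4 in [1608,2080]: 119.
Of those, multiples of 100: 4 (not leap unless ÷400).
Multiples of 400: 1.
Leap years = 119 − 4 + 1 = 116.

116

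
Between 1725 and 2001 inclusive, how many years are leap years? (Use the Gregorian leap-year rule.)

Multiples of 4 in [1725,2001]: 69.
Of those, multiples of 100: 3 (not leap unless ÷400).
Multiples of 400: 1.
Leap years = 69 − 3 + 1 = 67.

67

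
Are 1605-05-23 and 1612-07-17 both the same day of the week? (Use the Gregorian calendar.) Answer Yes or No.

From May 23, 1605 to Jul 17, 1612 is 2612 days.
2612 mod 7 = 1, so they are different weekdays.
(May 23, 1605 is a Monday; Jul 17, 1612 is a Tuesday.)

No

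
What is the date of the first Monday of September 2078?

September 5, 2078

September 1, 2078 is a Thursday.
The first Monday is therefore September 5 (4 days later).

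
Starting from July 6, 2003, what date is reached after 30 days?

Jul has 31 days: +26 → Aug 1, 2003 (4 left).
+4 → Aug 5, 2003.

August 5, 2003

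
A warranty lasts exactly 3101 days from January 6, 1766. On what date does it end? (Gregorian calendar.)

+365 (one year) → Jan 6, 1767 (2736 left).
+365 (one year) → Jan 6, 1768 (2371 left).
+366 (one year; includes Feb 29, 1768) → Jan 6, 1769 (2005 left).
+365 (one year) → Jan 6, 1770 (1640 left).
+365 (one year) → Jan 6, 1771 (1275 left).
+365 (one year) → Jan 6, 1772 (910 left).
+366 (one year; includes Feb 29, 1772) → Jan 6, 1773 (544 left).
+365 (one year) → Jan 6, 1774 (179 left).
Jan has 31 days: +26 → Feb 1, 1774 (153 left).
Feb has 28 days: +28 → Mar 1, 1774 (125 left).
Mar has 31 days: +31 → Apr 1, 1774 (94 left).
Apr has 30 days: +30 → May 1, 1774 (64 left).
May has 31 days: +31 → Jun 1, 1774 (33 left).
Jun has 30 days: +30 → Jul 1, 1774 (3 left).
+3 → Jul 4, 1774.

July 4, 1774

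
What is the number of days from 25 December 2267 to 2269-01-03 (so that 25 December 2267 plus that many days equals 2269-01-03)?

Dec 25, 2267 → Jan 25, 2268: 31 days (December has 31).
Jan 25, 2268 → Feb 25, 2268: 31 days (January has 31).
Feb 25, 2268 → Mar 25, 2268: 29 days (February has 29).
Mar 25, 2268 → Apr 25, 2268: 31 days (March has 31).
Apr 25, 2268 → May 25, 2268: 30 days (April has 30).
May 25, 2268 → Jun 25, 2268: 31 days (May has 31).
Jun 25, 2268 → Jul 25, 2268: 30 days (June has 30).
Jul 25, 2268 → Aug 25, 2268: 31 days (July has 31).
Aug 25, 2268 → Sep 25, 2268: 31 days (August has 31).
Sep 25, 2268 → Oct 25, 2268: 30 days (September has 30).
Oct 25, 2268 → Nov 25, 2268: 31 days (October has 31).
Nov 25, 2268 → Dec 25, 2268: 30 days (November has 30).
Dec 25, 2268 → Jan 3, 2269: 9 days.
Total: 375 days.

375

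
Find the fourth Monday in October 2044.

October 1, 2044 is a Saturday.
The first Monday is therefore October 3 (2 days later).
The fourth Monday is 3 + 3×7 = October 24.

October 24, 2044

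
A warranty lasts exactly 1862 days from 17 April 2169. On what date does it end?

+365 (one year) → Apr 17, 2170 (1497 left).
+365 (one year) → Apr 17, 2171 (1132 left).
+366 (one year; includes Feb 29, 2172) → Apr 17, 2172 (766 left).
+365 (one year) → Apr 17, 2173 (401 left).
+365 (one year) → Apr 17, 2174 (36 left).
Apr has 30 days: +14 → May 1, 2174 (22 left).
+22 → May 23, 2174.

May 23, 2174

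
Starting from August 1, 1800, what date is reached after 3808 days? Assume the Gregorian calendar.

January 4, 1811

+365 (one year) → Aug 1, 1801 (3443 left).
+365 (one year) → Aug 1, 1802 (3078 left).
+365 (one year) → Aug 1, 1803 (2713 left).
+366 (one year; includes Feb 29, 1804) → Aug 1, 1804 (2347 left).
+365 (one year) → Aug 1, 1805 (1982 left).
+365 (one year) → Aug 1, 1806 (1617 left).
+365 (one year) → Aug 1, 1807 (1252 left).
+366 (one year; includes Feb 29, 1808) → Aug 1, 1808 (886 left).
+365 (one year) → Aug 1, 1809 (521 left).
+365 (one year) → Aug 1, 1810 (156 left).
Aug has 31 days: +31 → Sep 1, 1810 (125 left).
Sep has 30 days: +30 → Oct 1, 1810 (95 left).
Oct has 31 days: +31 → Nov 1, 1810 (64 left).
Nov has 30 days: +30 → Dec 1, 1810 (34 left).
Dec has 31 days: +31 → Jan 1, 1811 (3 left).
+3 → Jan 4, 1811.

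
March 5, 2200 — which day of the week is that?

Wednesday

Doomsday rule: the anchor day for the 2200s is Friday. For year 00: 0÷12 = 0 r 0, and 0÷4 = 0, so 0+0+0 = 0.
Friday + 0 ≡ Friday — that's 2200's doomsday.
In March the doomsday date is Mar 14.
Mar 5 is 9 days before Mar 14; 9 mod 7 = 2, so Friday − 2 = Wednesday.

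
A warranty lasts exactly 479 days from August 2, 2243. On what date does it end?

November 23, 2244

+366 (one year; includes Feb 29, 2244) → Aug 2, 2244 (113 left).
Aug has 31 days: +30 → Sep 1, 2244 (83 left).
Sep has 30 days: +30 → Oct 1, 2244 (53 left).
Oct has 31 days: +31 → Nov 1, 2244 (22 left).
+22 → Nov 23, 2244.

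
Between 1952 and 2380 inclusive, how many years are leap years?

Multiples of 4 in [1952,2380]: 108.
Of those, multiples of 100: 4 (not leap unless ÷400).
Multiples of 400: 1.
Leap years = 108 − 4 + 1 = 105.

105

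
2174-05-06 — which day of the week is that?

January 1, 2174 is a Saturday.
Jan 1, 2174 → Feb 1, 2174: 31 days (January has 31).
Feb 1, 2174 → Mar 1, 2174: 28 days (February has 28).
Mar 1, 2174 → Apr 1, 2174: 31 days (March has 31).
Apr 1, 2174 → May 1, 2174: 30 days (April has 30).
May 1, 2174 → May 6, 2174: 5 days.
Total: 125 days.
125 mod 7 = 6, so Saturday + 6 = Friday.

Friday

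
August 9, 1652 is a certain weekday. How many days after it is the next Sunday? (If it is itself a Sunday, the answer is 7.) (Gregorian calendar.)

2

Aug 9, 1652 is a Friday.
From Friday to the next Sunday is 2 days.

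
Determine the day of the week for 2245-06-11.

Wednesday

Doomsday rule: the anchor day for the 2200s is Friday. For year 45: 45÷12 = 3 r 9, and 9÷4 = 2, so 3+9+2 = 14.
Friday + 14 ≡ Friday — that's 2245's doomsday.
In June the doomsday date is Jun 6.
Jun 11 is 5 days after Jun 6; 5 mod 7 = 5, so Friday + 5 = Wednesday.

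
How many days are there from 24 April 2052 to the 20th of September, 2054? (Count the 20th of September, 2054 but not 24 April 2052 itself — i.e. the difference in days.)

Apr 24, 2052 → Apr 24, 2053: 365 days.
Apr 24, 2053 → Apr 24, 2054: 365 days.
Apr 24, 2054 → May 24, 2054: 30 days (April has 30).
May 24, 2054 → Jun 24, 2054: 31 days (May has 31).
Jun 24, 2054 → Jul 24, 2054: 30 days (June has 30).
Jul 24, 2054 → Aug 24, 2054: 31 days (July has 31).
Aug 24, 2054 → Sep 20, 2054: 27 days.
Total: 879 days.

879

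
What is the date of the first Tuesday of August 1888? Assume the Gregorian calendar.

August 7, 1888

August 1, 1888 is a Wednesday.
The first Tuesday is therefore August 7 (6 days later).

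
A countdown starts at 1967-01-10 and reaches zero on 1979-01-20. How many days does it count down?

4393

Jan 10, 1967 → Jan 10, 1968: 365 days.
Jan 10, 1968 → Jan 10, 1969: 366 days (Feb 29, 1968 is in that span).
Jan 10, 1969 → Jan 10, 1970: 365 days.
Jan 10, 1970 → Jan 10, 1971: 365 days.
Jan 10, 1971 → Jan 10, 1972: 365 days.
Jan 10, 1972 → Jan 10, 1973: 366 days (Feb 29, 1972 is in that span).
Jan 10, 1973 → Jan 10, 1974: 365 days.
Jan 10, 1974 → Jan 10, 1975: 365 days.
Jan 10, 1975 → Jan 10, 1976: 365 days.
Jan 10, 1976 → Jan 10, 1977: 366 days (Feb 29, 1976 is in that span).
Jan 10, 1977 → Jan 10, 1978: 365 days.
Jan 10, 1978 → Feb 10, 1978: 31 days (January has 31).
Feb 10, 1978 → Mar 10, 1978: 28 days (February has 28).
Mar 10, 1978 → Apr 10, 1978: 31 days (March has 31).
Apr 10, 1978 → May 10, 1978: 30 days (April has 30).
May 10, 1978 → Jun 10, 1978: 31 days (May has 31).
Jun 10, 1978 → Jul 10, 1978: 30 days (June has 30).
Jul 10, 1978 → Aug 10, 1978: 31 days (July has 31).
Aug 10, 1978 → Sep 10, 1978: 31 days (August has 31).
Sep 10, 1978 → Oct 10, 1978: 30 days (September has 30).
Oct 10, 1978 → Nov 10, 1978: 31 days (October has 31).
Nov 10, 1978 → Dec 10, 1978: 30 days (November has 30).
Dec 10, 1978 → Jan 10, 1979: 31 days (December has 31).
Jan 10, 1979 → Jan 20, 1979: 10 days.
Total: 4393 days.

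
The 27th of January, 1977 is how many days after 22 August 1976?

158

Aug 22, 1976 → Sep 22, 1976: 31 days (August has 31).
Sep 22, 1976 → Oct 22, 1976: 30 days (September has 30).
Oct 22, 1976 → Nov 22, 1976: 31 days (October has 31).
Nov 22, 1976 → Dec 22, 1976: 30 days (November has 30).
Dec 22, 1976 → Jan 22, 1977: 31 days (December has 31).
Jan 22, 1977 → Jan 27, 1977: 5 days.
Total: 158 days.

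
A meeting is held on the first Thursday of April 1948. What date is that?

April 1, 1948

April 1, 1948 is a Thursday.
The first Thursday is therefore April 1 (same day).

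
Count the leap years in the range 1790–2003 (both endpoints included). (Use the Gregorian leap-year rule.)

Multiples of 4 in [1790,2003]: 53.
Of those, multiples of 100: 3 (not leap unless ÷400).
Multiples of 400: 1.
Leap years = 53 − 3 + 1 = 51.

51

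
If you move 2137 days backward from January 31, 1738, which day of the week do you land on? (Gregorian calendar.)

Jan 31, 1738 is a Friday.
2137 mod 7 = 2, so 2137 days before a Friday is Friday − 2 = Wednesday.

Wednesday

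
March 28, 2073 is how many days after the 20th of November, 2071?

Nov 20, 2071 → Nov 20, 2072: 366 days (Feb 29, 2072 is in that span).
Nov 20, 2072 → Dec 20, 2072: 30 days (November has 30).
Dec 20, 2072 → Jan 20, 2073: 31 days (December has 31).
Jan 20, 2073 → Feb 20, 2073: 31 days (January has 31).
Feb 20, 2073 → Mar 20, 2073: 28 days (February has 28).
Mar 20, 2073 → Mar 28, 2073: 8 days.
Total: 494 days.

494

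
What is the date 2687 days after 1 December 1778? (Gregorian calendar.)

+365 (one year) → Dec 1, 1779 (2322 left).
+366 (one year; includes Feb 29, 1780) → Dec 1, 1780 (1956 left).
+365 (one year) → Dec 1, 1781 (1591 left).
+365 (one year) → Dec 1, 1782 (1226 left).
+365 (one year) → Dec 1, 1783 (861 left).
+366 (one year; includes Feb 29, 1784) → Dec 1, 1784 (495 left).
+365 (one year) → Dec 1, 1785 (130 left).
Dec has 31 days: +31 → Jan 1, 1786 (99 left).
Jan has 31 days: +31 → Feb 1, 1786 (68 left).
Feb has 28 days: +28 → Mar 1, 1786 (40 left).
Mar has 31 days: +31 → Apr 1, 1786 (9 left).
+9 → Apr 10, 1786.

April 10, 1786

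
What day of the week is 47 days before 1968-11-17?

First find the weekday of Nov 17, 1968. Doomsday rule: the anchor day for the 1900s is Wednesday. For year 68: 68÷12 = 5 r 8, and 8÷4 = 2, so 5+8+2 = 15.
Wednesday + 15 ≡ Thursday — that's 1968's doomsday.
In November the doomsday date is Nov 7.
Nov 17 is 10 days after Nov 7; 10 mod 7 = 3, so Thursday + 3 = Sunday.
47 mod 7 = 5, so 47 days before a Sunday is Sunday − 5 = Tuesday.

Tuesday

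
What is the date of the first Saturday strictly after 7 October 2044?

Oct 7, 2044 is a Friday.
From Friday to the next Saturday is 1 day.
Oct 7, 2044 + 1 = Oct 8, 2044.

October 8, 2044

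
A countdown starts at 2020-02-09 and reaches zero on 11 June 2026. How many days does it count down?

2314

Feb 9, 2020 → Feb 9, 2021: 366 days (Feb 29, 2020 is in that span).
Feb 9, 2021 → Feb 9, 2022: 365 days.
Feb 9, 2022 → Feb 9, 2023: 365 days.
Feb 9, 2023 → Feb 9, 2024: 365 days.
Feb 9, 2024 → Feb 9, 2025: 366 days (Feb 29, 2024 is in that span).
Feb 9, 2025 → Feb 9, 2026: 365 days.
Feb 9, 2026 → Mar 9, 2026: 28 days (February has 28).
Mar 9, 2026 → Apr 9, 2026: 31 days (March has 31).
Apr 9, 2026 → May 9, 2026: 30 days (April has 30).
May 9, 2026 → Jun 9, 2026: 31 days (May has 31).
Jun 9, 2026 → Jun 11, 2026: 2 days.
Total: 2314 days.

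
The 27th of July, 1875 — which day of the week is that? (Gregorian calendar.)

Tuesday

Doomsday rule: the anchor day for the 1800s is Friday. For year 75: 75÷12 = 6 r 3, and 3÷4 = 0, so 6+3+0 = 9.
Friday + 9 ≡ Sunday — that's 1875's doomsday.
In July the doomsday date is Jul 11.
Jul 27 is 16 days after Jul 11; 16 mod 7 = 2, so Sunday + 2 = Tuesday.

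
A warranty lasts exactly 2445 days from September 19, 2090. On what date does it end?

+365 (one year) → Sep 19, 2091 (2080 left).
+366 (one year; includes Feb 29, 2092) → Sep 19, 2092 (1714 left).
+365 (one year) → Sep 19, 2093 (1349 left).
+365 (one year) → Sep 19, 2094 (984 left).
+365 (one year) → Sep 19, 2095 (619 left).
+366 (one year; includes Feb 29, 2096) → Sep 19, 2096 (253 left).
Sep has 30 days: +12 → Oct 1, 2096 (241 left).
Oct has 31 days: +31 → Nov 1, 2096 (210 left).
Nov has 30 days: +30 → Dec 1, 2096 (180 left).
Dec has 31 days: +31 → Jan 1, 2097 (149 left).
Jan has 31 days: +31 → Feb 1, 2097 (118 left).
Feb has 28 days: +28 → Mar 1, 2097 (90 left).
Mar has 31 days: +31 → Apr 1, 2097 (59 left).
Apr has 30 days: +30 → May 1, 2097 (29 left).
+29 → May 30, 2097.

May 30, 2097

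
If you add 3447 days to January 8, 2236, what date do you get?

+366 (one year; includes Feb 29, 2236) → Jan 8, 2237 (3081 left).
+365 (one year) → Jan 8, 2238 (2716 left).
+365 (one year) → Jan 8, 2239 (2351 left).
+365 (one year) → Jan 8, 2240 (1986 left).
+366 (one year; includes Feb 29, 2240) → Jan 8, 2241 (1620 left).
+365 (one year) → Jan 8, 2242 (1255 left).
+365 (one year) → Jan 8, 2243 (890 left).
+365 (one year) → Jan 8, 2244 (525 left).
+366 (one year; includes Feb 29, 2244) → Jan 8, 2245 (159 left).
Jan has 31 days: +24 → Feb 1, 2245 (135 left).
Feb has 28 days: +28 → Mar 1, 2245 (107 left).
Mar has 31 days: +31 → Apr 1, 2245 (76 left).
Apr has 30 days: +30 → May 1, 2245 (46 left).
May has 31 days: +31 → Jun 1, 2245 (15 left).
+15 → Jun 16, 2245.

June 16, 2245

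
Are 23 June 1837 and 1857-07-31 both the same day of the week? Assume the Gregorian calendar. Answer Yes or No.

From Jun 23, 1837 to Jul 31, 1857 is 7343 days.
7343 mod 7 = 0, so they are the same weekday.
(Jun 23, 1837 is a Friday; Jul 31, 1857 is a Friday.)

Yes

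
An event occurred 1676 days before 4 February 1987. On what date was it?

−365 (one year) → Feb 4, 1986 (1311 left).
−365 (one year) → Feb 4, 1985 (946 left).
−366 (one year; includes Feb 29, 1984) → Feb 4, 1984 (580 left).
−365 (one year) → Feb 4, 1983 (215 left).
−4 → Jan 31, 1983 (end of Jan, 31 days; 211 left).
−31 → Dec 31, 1982 (end of Dec, 31 days; 180 left).
−31 → Nov 30, 1982 (end of Nov, 30 days; 149 left).
−30 → Oct 31, 1982 (end of Oct, 31 days; 119 left).
−31 → Sep 30, 1982 (end of Sep, 30 days; 88 left).
−30 → Aug 31, 1982 (end of Aug, 31 days; 58 left).
−31 → Jul 31, 1982 (end of Jul, 31 days; 27 left).
−27 → Jul 4, 1982.

July 4, 1982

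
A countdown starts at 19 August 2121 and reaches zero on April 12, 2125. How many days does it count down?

Aug 19, 2121 → Aug 19, 2122: 365 days.
Aug 19, 2122 → Aug 19, 2123: 365 days.
Aug 19, 2123 → Aug 19, 2124: 366 days (Feb 29, 2124 is in that span).
Aug 19, 2124 → Sep 19, 2124: 31 days (August has 31).
Sep 19, 2124 → Oct 19, 2124: 30 days (September has 30).
Oct 19, 2124 → Nov 19, 2124: 31 days (October has 31).
Nov 19, 2124 → Dec 19, 2124: 30 days (November has 30).
Dec 19, 2124 → Jan 19, 2125: 31 days (December has 31).
Jan 19, 2125 → Feb 19, 2125: 31 days (January has 31).
Feb 19, 2125 → Mar 19, 2125: 28 days (February has 28).
Mar 19, 2125 → Apr 12, 2125: 24 days.
Total: 1332 days.

1332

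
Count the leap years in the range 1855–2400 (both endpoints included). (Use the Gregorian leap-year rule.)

Multiples of 4 in [1855,2400]: 137.
Of those, multiples of 100: 6 (not leap unless ÷400).
Multiples of 400: 2.
Leap years = 137 − 6 + 2 = 133.

133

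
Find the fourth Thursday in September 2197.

September 28, 2197

September 1, 2197 is a Friday.
The first Thursday is therefore September 7 (6 days later).
The fourth Thursday is 7 + 3×7 = September 28.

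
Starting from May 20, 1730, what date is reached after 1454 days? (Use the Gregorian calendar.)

May 13, 1734

+365 (one year) → May 20, 1731 (1089 left).
+366 (one year; includes Feb 29, 1732) → May 20, 1732 (723 left).
+365 (one year) → May 20, 1733 (358 left).
May has 31 days: +12 → Jun 1, 1733 (346 left).
Jun has 30 days: +30 → Jul 1, 1733 (316 left).
Jul has 31 days: +31 → Aug 1, 1733 (285 left).
Aug has 31 days: +31 → Sep 1, 1733 (254 left).
Sep has 30 days: +30 → Oct 1, 1733 (224 left).
Oct has 31 days: +31 → Nov 1, 1733 (193 left).
Nov has 30 days: +30 → Dec 1, 1733 (163 left).
Dec has 31 days: +31 → Jan 1, 1734 (132 left).
Jan has 31 days: +31 → Feb 1, 1734 (101 left).
Feb has 28 days: +28 → Mar 1, 1734 (73 left).
Mar has 31 days: +31 → Apr 1, 1734 (42 left).
Apr has 30 days: +30 → May 1, 1734 (12 left).
+12 → May 13, 1734.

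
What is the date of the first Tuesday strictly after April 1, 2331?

April 7, 2331

Apr 1, 2331 is a Wednesday.
From Wednesday to the next Tuesday is 6 days.
Apr 1, 2331 + 6 = Apr 7, 2331.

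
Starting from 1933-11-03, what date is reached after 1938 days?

+365 (one year) → Nov 3, 1934 (1573 left).
+365 (one year) → Nov 3, 1935 (1208 left).
+366 (one year; includes Feb 29, 1936) → Nov 3, 1936 (842 left).
+365 (one year) → Nov 3, 1937 (477 left).
+365 (one year) → Nov 3, 1938 (112 left).
Nov has 30 days: +28 → Dec 1, 1938 (84 left).
Dec has 31 days: +31 → Jan 1, 1939 (53 left).
Jan has 31 days: +31 → Feb 1, 1939 (22 left).
+22 → Feb 23, 1939.

February 23, 1939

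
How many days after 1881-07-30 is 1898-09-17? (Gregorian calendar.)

6258

Jul 30, 1881 → Jul 30, 1882: 365 days.
Jul 30, 1882 → Jul 30, 1883: 365 days.
Jul 30, 1883 → Jul 30, 1884: 366 days (Feb 29, 1884 is in that span).
Jul 30, 1884 → Jul 30, 1885: 365 days.
Jul 30, 1885 → Jul 30, 1886: 365 days.
Jul 30, 1886 → Jul 30, 1887: 365 days.
Jul 30, 1887 → Jul 30, 1888: 366 days (Feb 29, 1888 is in that span).
Jul 30, 1888 → Jul 30, 1889: 365 days.
Jul 30, 1889 → Jul 30, 1890: 365 days.
Jul 30, 1890 → Jul 30, 1891: 365 days.
Jul 30, 1891 → Jul 30, 1892: 366 days (Feb 29, 1892 is in that span).
Jul 30, 1892 → Jul 30, 1893: 365 days.
Jul 30, 1893 → Jul 30, 1894: 365 days.
Jul 30, 1894 → Jul 30, 1895: 365 days.
Jul 30, 1895 → Jul 30, 1896: 366 days (Feb 29, 1896 is in that span).
Jul 30, 1896 → Jul 30, 1897: 365 days.
Jul 30, 1897 → Jul 30, 1898: 365 days.
Jul 30, 1898 → Aug 30, 1898: 31 days (July has 31).
Aug 30, 1898 → Sep 17, 1898: 18 days.
Total: 6258 days.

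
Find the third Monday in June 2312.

June 17, 2312

June 1, 2312 is a Saturday.
The first Monday is therefore June 3 (2 days later).
The third Monday is 3 + 2×7 = June 17.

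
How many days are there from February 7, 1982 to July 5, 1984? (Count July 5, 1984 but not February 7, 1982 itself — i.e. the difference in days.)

Feb 7, 1982 → Feb 7, 1983: 365 days.
Feb 7, 1983 → Feb 7, 1984: 365 days.
Feb 7, 1984 → Mar 7, 1984: 29 days (February has 29).
Mar 7, 1984 → Apr 7, 1984: 31 days (March has 31).
Apr 7, 1984 → May 7, 1984: 30 days (April has 30).
May 7, 1984 → Jun 7, 1984: 31 days (May has 31).
Jun 7, 1984 → Jul 5, 1984: 28 days.
Total: 879 days.

879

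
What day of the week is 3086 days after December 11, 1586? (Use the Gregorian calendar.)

Wednesday

First find the weekday of Dec 11, 1586. Doomsday rule: the anchor day for the 1500s is Wednesday. For year 86: 86÷12 = 7 r 2, and 2÷4 = 0, so 7+2+0 = 9.
Wednesday + 9 ≡ Friday — that's 1586's doomsday.
In December the doomsday date is Dec 12.
Dec 11 is 1 day before Dec 12; 1 mod 7 = 1, so Friday − 1 = Thursday.
3086 mod 7 = 6, so 3086 days after a Thursday is Thursday + 6 = Wednesday.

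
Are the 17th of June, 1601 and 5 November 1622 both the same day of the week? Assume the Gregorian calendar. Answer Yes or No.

From Jun 17, 1601 to Nov 5, 1622 is 7811 days.
7811 mod 7 = 6, so they are different weekdays.
(Jun 17, 1601 is a Sunday; Nov 5, 1622 is a Saturday.)

No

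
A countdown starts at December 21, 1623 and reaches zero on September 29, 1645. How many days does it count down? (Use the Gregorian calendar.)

Dec 21, 1623 → Dec 21, 1624: 366 days (Feb 29, 1624 is in that span).
Dec 21, 1624 → Dec 21, 1625: 365 days.
Dec 21, 1625 → Dec 21, 1626: 365 days.
Dec 21, 1626 → Dec 21, 1627: 365 days.
Dec 21, 1627 → Dec 21, 1628: 366 days (Feb 29, 1628 is in that span).
Dec 21, 1628 → Dec 21, 1629: 365 days.
Dec 21, 1629 → Dec 21, 1630: 365 days.
Dec 21, 1630 → Dec 21, 1631: 365 days.
Dec 21, 1631 → Dec 21, 1632: 366 days (Feb 29, 1632 is in that span).
Dec 21, 1632 → Dec 21, 1633: 365 days.
Dec 21, 1633 → Dec 21, 1634: 365 days.
Dec 21, 1634 → Dec 21, 1635: 365 days.
Dec 21, 1635 → Dec 21, 1636: 366 days (Feb 29, 1636 is in that span).
Dec 21, 1636 → Dec 21, 1637: 365 days.
Dec 21, 1637 → Dec 21, 1638: 365 days.
Dec 21, 1638 → Dec 21, 1639: 365 days.
Dec 21, 1639 → Dec 21, 1640: 366 days (Feb 29, 1640 is in that span).
Dec 21, 1640 → Dec 21, 1641: 365 days.
Dec 21, 1641 → Dec 21, 1642: 365 days.
Dec 21, 1642 → Dec 21, 1643: 365 days.
Dec 21, 1643 → Dec 21, 1644: 366 days (Feb 29, 1644 is in that span).
Dec 21, 1644 → Jan 21, 1645: 31 days (December has 31).
Jan 21, 1645 → Feb 21, 1645: 31 days (January has 31).
Feb 21, 1645 → Mar 21, 1645: 28 days (February has 28).
Mar 21, 1645 → Apr 21, 1645: 31 days (March has 31).
Apr 21, 1645 → May 21, 1645: 30 days (April has 30).
May 21, 1645 → Jun 21, 1645: 31 days (May has 31).
Jun 21, 1645 → Jul 21, 1645: 30 days (June has 30).
Jul 21, 1645 → Aug 21, 1645: 31 days (July has 31).
Aug 21, 1645 → Sep 21, 1645: 31 days (August has 31).
Sep 21, 1645 → Sep 29, 1645: 8 days.
Total: 7953 days.

7953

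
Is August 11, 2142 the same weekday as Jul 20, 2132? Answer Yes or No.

No

From Jul 20, 2132 to Aug 11, 2142 is 3674 days.
3674 mod 7 = 6, so they are different weekdays.
(Jul 20, 2132 is a Sunday; Aug 11, 2142 is a Saturday.)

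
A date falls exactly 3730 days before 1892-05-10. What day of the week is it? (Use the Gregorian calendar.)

May 10, 1892 is a Tuesday.
3730 mod 7 = 6, so 3730 days before a Tuesday is Tuesday − 6 = Wednesday.

Wednesday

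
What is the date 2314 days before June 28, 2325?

February 26, 2319

−365 (one year) → Jun 28, 2324 (1949 left).
−366 (one year; includes Feb 29, 2324) → Jun 28, 2323 (1583 left).
−365 (one year) → Jun 28, 2322 (1218 left).
−365 (one year) → Jun 28, 2321 (853 left).
−365 (one year) → Jun 28, 2320 (488 left).
−366 (one year; includes Feb 29, 2320) → Jun 28, 2319 (122 left).
−28 → May 31, 2319 (end of May, 31 days; 94 left).
−31 → Apr 30, 2319 (end of Apr, 30 days; 63 left).
−30 → Mar 31, 2319 (end of Mar, 31 days; 33 left).
−31 → Feb 28, 2319 (end of Feb, 28 days; 2 left).
−2 → Feb 26, 2319.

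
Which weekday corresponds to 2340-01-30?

Tuesday

Doomsday rule: the anchor day for the 2300s is Wednesday. For year 40: 40÷12 = 3 r 4, and 4÷4 = 1, so 3+4+1 = 8.
Wednesday + 8 ≡ Thursday — that's 2340's doomsday.
In January the doomsday date is Jan 4 (2340 is a leap year (divisible by 4)).
Jan 30 is 26 days after Jan 4; 26 mod 7 = 5, so Thursday + 5 = Tuesday.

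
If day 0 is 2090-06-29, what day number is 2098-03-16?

Jun 29, 2090 → Jun 29, 2091: 365 days.
Jun 29, 2091 → Jun 29, 2092: 366 days (Feb 29, 2092 is in that span).
Jun 29, 2092 → Jun 29, 2093: 365 days.
Jun 29, 2093 → Jun 29, 2094: 365 days.
Jun 29, 2094 → Jun 29, 2095: 365 days.
Jun 29, 2095 → Jun 29, 2096: 366 days (Feb 29, 2096 is in that span).
Jun 29, 2096 → Jun 29, 2097: 365 days.
Jun 29, 2097 → Jul 29, 2097: 30 days (June has 30).
Jul 29, 2097 → Aug 29, 2097: 31 days (July has 31).
Aug 29, 2097 → Sep 29, 2097: 31 days (August has 31).
Sep 29, 2097 → Oct 29, 2097: 30 days (September has 30).
Oct 29, 2097 → Nov 29, 2097: 31 days (October has 31).
Nov 29, 2097 → Dec 29, 2097: 30 days (November has 30).
Dec 29, 2097 → Jan 29, 2098: 31 days (December has 31).
Jan 29, 2098 → Feb 28, 2098: 30 days (January has 31).
Feb 28, 2098 → Mar 16, 2098: 16 days.
Total: 2817 days.

2817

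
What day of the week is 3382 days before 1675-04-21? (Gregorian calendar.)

Saturday

Apr 21, 1675 is a Sunday.
3382 mod 7 = 1, so 3382 days before a Sunday is Sunday − 1 = Saturday.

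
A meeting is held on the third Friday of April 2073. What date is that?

April 21, 2073

April 1, 2073 is a Saturday.
The first Friday is therefore April 7 (6 days later).
The third Friday is 7 + 2×7 = April 21.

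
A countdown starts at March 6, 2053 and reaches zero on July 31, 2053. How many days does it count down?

147

Mar 6, 2053 → Apr 6, 2053: 31 days (March has 31).
Apr 6, 2053 → May 6, 2053: 30 days (April has 30).
May 6, 2053 → Jun 6, 2053: 31 days (May has 31).
Jun 6, 2053 → Jul 6, 2053: 30 days (June has 30).
Jul 6, 2053 → Jul 31, 2053: 25 days.
Total: 147 days.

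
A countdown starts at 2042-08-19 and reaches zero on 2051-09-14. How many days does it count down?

3313

Aug 19, 2042 → Aug 19, 2043: 365 days.
Aug 19, 2043 → Aug 19, 2044: 366 days (Feb 29, 2044 is in that span).
Aug 19, 2044 → Aug 19, 2045: 365 days.
Aug 19, 2045 → Aug 19, 2046: 365 days.
Aug 19, 2046 → Aug 19, 2047: 365 days.
Aug 19, 2047 → Aug 19, 2048: 366 days (Feb 29, 2048 is in that span).
Aug 19, 2048 → Aug 19, 2049: 365 days.
Aug 19, 2049 → Aug 19, 2050: 365 days.
Aug 19, 2050 → Sep 19, 2050: 31 days (August has 31).
Sep 19, 2050 → Oct 19, 2050: 30 days (September has 30).
Oct 19, 2050 → Nov 19, 2050: 31 days (October has 31).
Nov 19, 2050 → Dec 19, 2050: 30 days (November has 30).
Dec 19, 2050 → Jan 19, 2051: 31 days (December has 31).
Jan 19, 2051 → Feb 19, 2051: 31 days (January has 31).
Feb 19, 2051 → Mar 19, 2051: 28 days (February has 28).
Mar 19, 2051 → Apr 19, 2051: 31 days (March has 31).
Apr 19, 2051 → May 19, 2051: 30 days (April has 30).
May 19, 2051 → Jun 19, 2051: 31 days (May has 31).
Jun 19, 2051 → Jul 19, 2051: 30 days (June has 30).
Jul 19, 2051 → Aug 19, 2051: 31 days (July has 31).
Aug 19, 2051 → Sep 14, 2051: 26 days.
Total: 3313 days.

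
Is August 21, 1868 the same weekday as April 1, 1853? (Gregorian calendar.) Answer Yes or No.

Yes

From Apr 1, 1853 to Aug 21, 1868 is 5621 days.
5621 mod 7 = 0, so they are the same weekday.
(Apr 1, 1853 is a Friday; Aug 21, 1868 is a Friday.)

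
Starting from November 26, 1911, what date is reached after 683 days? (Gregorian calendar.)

+366 (one year; includes Feb 29, 1912) → Nov 26, 1912 (317 left).
Nov has 30 days: +5 → Dec 1, 1912 (312 left).
Dec has 31 days: +31 → Jan 1, 1913 (281 left).
Jan has 31 days: +31 → Feb 1, 1913 (250 left).
Feb has 28 days: +28 → Mar 1, 1913 (222 left).
Mar has 31 days: +31 → Apr 1, 1913 (191 left).
Apr has 30 days: +30 → May 1, 1913 (161 left).
May has 31 days: +31 → Jun 1, 1913 (130 left).
Jun has 30 days: +30 → Jul 1, 1913 (100 left).
Jul has 31 days: +31 → Aug 1, 1913 (69 left).
Aug has 31 days: +31 → Sep 1, 1913 (38 left).
Sep has 30 days: +30 → Oct 1, 1913 (8 left).
+8 → Oct 9, 1913.

October 9, 1913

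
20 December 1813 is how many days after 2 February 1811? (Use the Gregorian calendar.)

Feb 2, 1811 → Feb 2, 1812: 365 days.
Feb 2, 1812 → Feb 2, 1813: 366 days (Feb 29, 1812 is in that span).
Feb 2, 1813 → Mar 2, 1813: 28 days (February has 28).
Mar 2, 1813 → Apr 2, 1813: 31 days (March has 31).
Apr 2, 1813 → May 2, 1813: 30 days (April has 30).
May 2, 1813 → Jun 2, 1813: 31 days (May has 31).
Jun 2, 1813 → Jul 2, 1813: 30 days (June has 30).
Jul 2, 1813 → Aug 2, 1813: 31 days (July has 31).
Aug 2, 1813 → Sep 2, 1813: 31 days (August has 31).
Sep 2, 1813 → Oct 2, 1813: 30 days (September has 30).
Oct 2, 1813 → Nov 2, 1813: 31 days (October has 31).
Nov 2, 1813 → Dec 2, 1813: 30 days (November has 30).
Dec 2, 1813 → Dec 20, 1813: 18 days.
Total: 1052 days.

1052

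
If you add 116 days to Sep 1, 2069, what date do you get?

Sep has 30 days: +30 → Oct 1, 2069 (86 left).
Oct has 31 days: +31 → Nov 1, 2069 (55 left).
Nov has 30 days: +30 → Dec 1, 2069 (25 left).
+25 → Dec 26, 2069.

December 26, 2069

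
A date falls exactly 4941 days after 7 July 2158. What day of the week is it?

Jul 7, 2158 is a Friday.
4941 mod 7 = 6, so 4941 days after a Friday is Friday + 6 = Thursday.

Thursday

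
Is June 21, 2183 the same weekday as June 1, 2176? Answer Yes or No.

Yes

From Jun 1, 2176 to Jun 21, 2183 is 2576 days.
2576 mod 7 = 0, so they are the same weekday.
(Jun 1, 2176 is a Saturday; Jun 21, 2183 is a Saturday.)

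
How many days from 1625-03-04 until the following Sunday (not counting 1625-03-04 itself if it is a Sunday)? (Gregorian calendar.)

5

Mar 4, 1625 is a Tuesday.
From Tuesday to the next Sunday is 5 days.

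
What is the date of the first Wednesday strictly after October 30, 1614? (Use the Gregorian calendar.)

Oct 30, 1614 is a Thursday.
From Thursday to the next Wednesday is 6 days.
Oct 30, 1614 + 6 = Nov 5, 1614.

November 5, 1614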